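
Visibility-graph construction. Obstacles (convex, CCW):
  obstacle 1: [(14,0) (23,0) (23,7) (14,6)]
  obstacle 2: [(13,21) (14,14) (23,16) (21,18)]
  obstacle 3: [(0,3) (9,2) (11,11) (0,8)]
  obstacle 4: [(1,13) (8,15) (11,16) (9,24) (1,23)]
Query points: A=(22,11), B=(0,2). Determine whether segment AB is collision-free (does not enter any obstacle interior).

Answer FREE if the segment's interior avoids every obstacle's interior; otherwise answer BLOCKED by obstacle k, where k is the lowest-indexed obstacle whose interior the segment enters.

Obstacle 1 [(14,0) (23,0) (23,7) (14,6)]:
  edge (14,0)–(23,0): clear
  edge (23,0)–(23,7): clear
  edge (23,7)–(14,6): clear
  edge (14,6)–(14,0): clear
  midpoint (11,13/2) outside
  → clear
Obstacle 2 [(13,21) (14,14) (23,16) (21,18)]:
  edge (13,21)–(14,14): clear
  edge (14,14)–(23,16): clear
  edge (23,16)–(21,18): clear
  edge (21,18)–(13,21): clear
  midpoint (11,13/2) outside
  → clear
Obstacle 3 [(0,3) (9,2) (11,11) (0,8)]:
  edge (0,3)–(9,2): crosses AB
  edge (9,2)–(11,11): crosses AB
  edge (11,11)–(0,8): clear
  edge (0,8)–(0,3): clear
  → BLOCKED
Obstacle 4 [(1,13) (8,15) (11,16) (9,24) (1,23)]:
  edge (1,13)–(8,15): clear
  edge (8,15)–(11,16): clear
  edge (11,16)–(9,24): clear
  edge (9,24)–(1,23): clear
  edge (1,23)–(1,13): clear
  midpoint (11,13/2) outside
  → clear

BLOCKED by obstacle 3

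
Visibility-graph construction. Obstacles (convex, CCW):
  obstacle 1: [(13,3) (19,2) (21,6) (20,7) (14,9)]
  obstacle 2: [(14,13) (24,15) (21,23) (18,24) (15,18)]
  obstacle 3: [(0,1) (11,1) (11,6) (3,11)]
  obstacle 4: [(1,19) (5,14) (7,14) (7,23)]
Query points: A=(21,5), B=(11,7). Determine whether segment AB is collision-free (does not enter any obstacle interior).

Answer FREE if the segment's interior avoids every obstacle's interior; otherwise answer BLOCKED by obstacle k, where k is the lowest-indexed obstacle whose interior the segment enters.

BLOCKED by obstacle 1

Obstacle 1 [(13,3) (19,2) (21,6) (20,7) (14,9)]:
  edge (13,3)–(19,2): clear
  edge (19,2)–(21,6): crosses AB
  edge (21,6)–(20,7): clear
  edge (20,7)–(14,9): clear
  edge (14,9)–(13,3): crosses AB
  → BLOCKED
Obstacle 2 [(14,13) (24,15) (21,23) (18,24) (15,18)]:
  edge (14,13)–(24,15): clear
  edge (24,15)–(21,23): clear
  edge (21,23)–(18,24): clear
  edge (18,24)–(15,18): clear
  edge (15,18)–(14,13): clear
  midpoint (16,6) outside
  → clear
Obstacle 3 [(0,1) (11,1) (11,6) (3,11)]:
  edge (0,1)–(11,1): clear
  edge (11,1)–(11,6): clear
  edge (11,6)–(3,11): clear
  edge (3,11)–(0,1): clear
  midpoint (16,6) outside
  → clear
Obstacle 4 [(1,19) (5,14) (7,14) (7,23)]:
  edge (1,19)–(5,14): clear
  edge (5,14)–(7,14): clear
  edge (7,14)–(7,23): clear
  edge (7,23)–(1,19): clear
  midpoint (16,6) outside
  → clear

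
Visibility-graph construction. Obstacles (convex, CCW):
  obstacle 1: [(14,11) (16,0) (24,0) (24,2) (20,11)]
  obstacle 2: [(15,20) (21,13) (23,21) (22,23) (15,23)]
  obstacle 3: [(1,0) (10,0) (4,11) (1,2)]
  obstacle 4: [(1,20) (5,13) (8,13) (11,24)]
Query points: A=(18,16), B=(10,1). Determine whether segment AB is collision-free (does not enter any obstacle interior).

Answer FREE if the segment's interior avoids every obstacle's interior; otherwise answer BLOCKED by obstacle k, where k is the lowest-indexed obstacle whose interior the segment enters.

Obstacle 1 [(14,11) (16,0) (24,0) (24,2) (20,11)]:
  edge (14,11)–(16,0): crosses AB
  edge (16,0)–(24,0): clear
  edge (24,0)–(24,2): clear
  edge (24,2)–(20,11): clear
  edge (20,11)–(14,11): crosses AB
  → BLOCKED
Obstacle 2 [(15,20) (21,13) (23,21) (22,23) (15,23)]:
  edge (15,20)–(21,13): clear
  edge (21,13)–(23,21): clear
  edge (23,21)–(22,23): clear
  edge (22,23)–(15,23): clear
  edge (15,23)–(15,20): clear
  midpoint (14,17/2) outside
  → clear
Obstacle 3 [(1,0) (10,0) (4,11) (1,2)]:
  edge (1,0)–(10,0): clear
  edge (10,0)–(4,11): clear
  edge (4,11)–(1,2): clear
  edge (1,2)–(1,0): clear
  midpoint (14,17/2) outside
  → clear
Obstacle 4 [(1,20) (5,13) (8,13) (11,24)]:
  edge (1,20)–(5,13): clear
  edge (5,13)–(8,13): clear
  edge (8,13)–(11,24): clear
  edge (11,24)–(1,20): clear
  midpoint (14,17/2) outside
  → clear

BLOCKED by obstacle 1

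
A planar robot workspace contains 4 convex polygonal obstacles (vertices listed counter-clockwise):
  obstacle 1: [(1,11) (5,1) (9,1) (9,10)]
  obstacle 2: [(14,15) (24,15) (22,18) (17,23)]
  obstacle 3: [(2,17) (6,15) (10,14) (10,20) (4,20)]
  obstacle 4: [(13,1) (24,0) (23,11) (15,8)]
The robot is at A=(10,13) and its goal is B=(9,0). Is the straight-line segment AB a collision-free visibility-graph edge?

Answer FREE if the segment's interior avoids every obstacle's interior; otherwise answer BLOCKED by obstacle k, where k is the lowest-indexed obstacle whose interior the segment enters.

Obstacle 1 [(1,11) (5,1) (9,1) (9,10)]:
  edge (1,11)–(5,1): clear
  edge (5,1)–(9,1): clear
  edge (9,1)–(9,10): clear
  edge (9,10)–(1,11): clear
  midpoint (19/2,13/2) outside
  → clear
Obstacle 2 [(14,15) (24,15) (22,18) (17,23)]:
  edge (14,15)–(24,15): clear
  edge (24,15)–(22,18): clear
  edge (22,18)–(17,23): clear
  edge (17,23)–(14,15): clear
  midpoint (19/2,13/2) outside
  → clear
Obstacle 3 [(2,17) (6,15) (10,14) (10,20) (4,20)]:
  edge (2,17)–(6,15): clear
  edge (6,15)–(10,14): clear
  edge (10,14)–(10,20): clear
  edge (10,20)–(4,20): clear
  edge (4,20)–(2,17): clear
  midpoint (19/2,13/2) outside
  → clear
Obstacle 4 [(13,1) (24,0) (23,11) (15,8)]:
  edge (13,1)–(24,0): clear
  edge (24,0)–(23,11): clear
  edge (23,11)–(15,8): clear
  edge (15,8)–(13,1): clear
  midpoint (19/2,13/2) outside
  → clear

FREE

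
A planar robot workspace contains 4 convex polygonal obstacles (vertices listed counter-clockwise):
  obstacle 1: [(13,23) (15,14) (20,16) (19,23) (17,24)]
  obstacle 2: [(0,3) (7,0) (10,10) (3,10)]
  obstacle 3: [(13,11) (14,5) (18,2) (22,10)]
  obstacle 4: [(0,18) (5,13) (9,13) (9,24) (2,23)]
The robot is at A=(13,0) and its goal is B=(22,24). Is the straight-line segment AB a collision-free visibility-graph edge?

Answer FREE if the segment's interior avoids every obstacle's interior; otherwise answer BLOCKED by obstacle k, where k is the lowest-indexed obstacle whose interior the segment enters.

BLOCKED by obstacle 1

Obstacle 1 [(13,23) (15,14) (20,16) (19,23) (17,24)]:
  edge (13,23)–(15,14): clear
  edge (15,14)–(20,16): crosses AB
  edge (20,16)–(19,23): crosses AB
  edge (19,23)–(17,24): clear
  edge (17,24)–(13,23): clear
  → BLOCKED
Obstacle 2 [(0,3) (7,0) (10,10) (3,10)]:
  edge (0,3)–(7,0): clear
  edge (7,0)–(10,10): clear
  edge (10,10)–(3,10): clear
  edge (3,10)–(0,3): clear
  midpoint (35/2,12) outside
  → clear
Obstacle 3 [(13,11) (14,5) (18,2) (22,10)]:
  edge (13,11)–(14,5): clear
  edge (14,5)–(18,2): crosses AB
  edge (18,2)–(22,10): clear
  edge (22,10)–(13,11): crosses AB
  → BLOCKED
Obstacle 4 [(0,18) (5,13) (9,13) (9,24) (2,23)]:
  edge (0,18)–(5,13): clear
  edge (5,13)–(9,13): clear
  edge (9,13)–(9,24): clear
  edge (9,24)–(2,23): clear
  edge (2,23)–(0,18): clear
  midpoint (35/2,12) outside
  → clear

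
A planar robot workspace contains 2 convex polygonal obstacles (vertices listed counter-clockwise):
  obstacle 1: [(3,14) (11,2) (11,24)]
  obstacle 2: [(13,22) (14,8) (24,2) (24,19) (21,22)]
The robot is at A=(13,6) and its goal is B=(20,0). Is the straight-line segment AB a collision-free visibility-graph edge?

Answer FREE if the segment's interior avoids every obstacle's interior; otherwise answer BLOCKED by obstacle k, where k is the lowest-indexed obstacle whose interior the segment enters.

Obstacle 1 [(3,14) (11,2) (11,24)]:
  edge (3,14)–(11,2): clear
  edge (11,2)–(11,24): clear
  edge (11,24)–(3,14): clear
  midpoint (33/2,3) outside
  → clear
Obstacle 2 [(13,22) (14,8) (24,2) (24,19) (21,22)]:
  edge (13,22)–(14,8): clear
  edge (14,8)–(24,2): clear
  edge (24,2)–(24,19): clear
  edge (24,19)–(21,22): clear
  edge (21,22)–(13,22): clear
  midpoint (33/2,3) outside
  → clear

FREE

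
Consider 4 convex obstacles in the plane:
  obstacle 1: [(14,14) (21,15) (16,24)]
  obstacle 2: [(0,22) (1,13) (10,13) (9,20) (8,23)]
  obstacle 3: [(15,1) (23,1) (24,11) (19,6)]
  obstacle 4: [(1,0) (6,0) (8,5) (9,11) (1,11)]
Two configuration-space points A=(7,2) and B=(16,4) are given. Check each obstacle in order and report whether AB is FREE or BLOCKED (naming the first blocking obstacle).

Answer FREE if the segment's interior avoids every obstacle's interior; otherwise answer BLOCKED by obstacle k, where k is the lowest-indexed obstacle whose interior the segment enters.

FREE

Obstacle 1 [(14,14) (21,15) (16,24)]:
  edge (14,14)–(21,15): clear
  edge (21,15)–(16,24): clear
  edge (16,24)–(14,14): clear
  midpoint (23/2,3) outside
  → clear
Obstacle 2 [(0,22) (1,13) (10,13) (9,20) (8,23)]:
  edge (0,22)–(1,13): clear
  edge (1,13)–(10,13): clear
  edge (10,13)–(9,20): clear
  edge (9,20)–(8,23): clear
  edge (8,23)–(0,22): clear
  midpoint (23/2,3) outside
  → clear
Obstacle 3 [(15,1) (23,1) (24,11) (19,6)]:
  edge (15,1)–(23,1): clear
  edge (23,1)–(24,11): clear
  edge (24,11)–(19,6): clear
  edge (19,6)–(15,1): clear
  midpoint (23/2,3) outside
  → clear
Obstacle 4 [(1,0) (6,0) (8,5) (9,11) (1,11)]:
  edge (1,0)–(6,0): clear
  edge (6,0)–(8,5): clear
  edge (8,5)–(9,11): clear
  edge (9,11)–(1,11): clear
  edge (1,11)–(1,0): clear
  midpoint (23/2,3) outside
  → clear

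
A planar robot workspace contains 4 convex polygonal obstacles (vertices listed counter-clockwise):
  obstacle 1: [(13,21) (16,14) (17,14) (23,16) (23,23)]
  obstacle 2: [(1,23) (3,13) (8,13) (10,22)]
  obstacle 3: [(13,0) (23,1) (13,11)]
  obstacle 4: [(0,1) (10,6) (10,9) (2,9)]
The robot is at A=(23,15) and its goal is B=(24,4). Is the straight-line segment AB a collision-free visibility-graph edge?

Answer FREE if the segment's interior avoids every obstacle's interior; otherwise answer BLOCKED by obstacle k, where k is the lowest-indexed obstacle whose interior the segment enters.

FREE

Obstacle 1 [(13,21) (16,14) (17,14) (23,16) (23,23)]:
  edge (13,21)–(16,14): clear
  edge (16,14)–(17,14): clear
  edge (17,14)–(23,16): clear
  edge (23,16)–(23,23): clear
  edge (23,23)–(13,21): clear
  midpoint (47/2,19/2) outside
  → clear
Obstacle 2 [(1,23) (3,13) (8,13) (10,22)]:
  edge (1,23)–(3,13): clear
  edge (3,13)–(8,13): clear
  edge (8,13)–(10,22): clear
  edge (10,22)–(1,23): clear
  midpoint (47/2,19/2) outside
  → clear
Obstacle 3 [(13,0) (23,1) (13,11)]:
  edge (13,0)–(23,1): clear
  edge (23,1)–(13,11): clear
  edge (13,11)–(13,0): clear
  midpoint (47/2,19/2) outside
  → clear
Obstacle 4 [(0,1) (10,6) (10,9) (2,9)]:
  edge (0,1)–(10,6): clear
  edge (10,6)–(10,9): clear
  edge (10,9)–(2,9): clear
  edge (2,9)–(0,1): clear
  midpoint (47/2,19/2) outside
  → clear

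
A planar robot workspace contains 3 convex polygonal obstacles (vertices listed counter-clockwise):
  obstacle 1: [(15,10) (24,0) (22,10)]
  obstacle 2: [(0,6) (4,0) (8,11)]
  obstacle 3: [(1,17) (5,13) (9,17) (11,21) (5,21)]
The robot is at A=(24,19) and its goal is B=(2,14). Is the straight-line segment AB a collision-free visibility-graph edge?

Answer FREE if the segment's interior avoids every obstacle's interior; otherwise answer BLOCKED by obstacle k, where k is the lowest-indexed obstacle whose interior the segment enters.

Obstacle 1 [(15,10) (24,0) (22,10)]:
  edge (15,10)–(24,0): clear
  edge (24,0)–(22,10): clear
  edge (22,10)–(15,10): clear
  midpoint (13,33/2) outside
  → clear
Obstacle 2 [(0,6) (4,0) (8,11)]:
  edge (0,6)–(4,0): clear
  edge (4,0)–(8,11): clear
  edge (8,11)–(0,6): clear
  midpoint (13,33/2) outside
  → clear
Obstacle 3 [(1,17) (5,13) (9,17) (11,21) (5,21)]:
  edge (1,17)–(5,13): crosses AB
  edge (5,13)–(9,17): crosses AB
  edge (9,17)–(11,21): clear
  edge (11,21)–(5,21): clear
  edge (5,21)–(1,17): clear
  → BLOCKED

BLOCKED by obstacle 3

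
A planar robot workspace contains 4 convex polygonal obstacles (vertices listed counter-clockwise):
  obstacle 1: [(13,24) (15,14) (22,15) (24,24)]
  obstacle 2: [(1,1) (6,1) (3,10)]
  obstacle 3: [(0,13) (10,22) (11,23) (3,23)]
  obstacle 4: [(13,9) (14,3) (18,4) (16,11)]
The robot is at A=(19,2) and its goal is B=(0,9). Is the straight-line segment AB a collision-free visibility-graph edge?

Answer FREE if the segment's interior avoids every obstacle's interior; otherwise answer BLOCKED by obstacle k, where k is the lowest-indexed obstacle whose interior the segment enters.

Obstacle 1 [(13,24) (15,14) (22,15) (24,24)]:
  edge (13,24)–(15,14): clear
  edge (15,14)–(22,15): clear
  edge (22,15)–(24,24): clear
  edge (24,24)–(13,24): clear
  midpoint (19/2,11/2) outside
  → clear
Obstacle 2 [(1,1) (6,1) (3,10)]:
  edge (1,1)–(6,1): clear
  edge (6,1)–(3,10): crosses AB
  edge (3,10)–(1,1): crosses AB
  → BLOCKED
Obstacle 3 [(0,13) (10,22) (11,23) (3,23)]:
  edge (0,13)–(10,22): clear
  edge (10,22)–(11,23): clear
  edge (11,23)–(3,23): clear
  edge (3,23)–(0,13): clear
  midpoint (19/2,11/2) outside
  → clear
Obstacle 4 [(13,9) (14,3) (18,4) (16,11)]:
  edge (13,9)–(14,3): crosses AB
  edge (14,3)–(18,4): crosses AB
  edge (18,4)–(16,11): clear
  edge (16,11)–(13,9): clear
  → BLOCKED

BLOCKED by obstacle 2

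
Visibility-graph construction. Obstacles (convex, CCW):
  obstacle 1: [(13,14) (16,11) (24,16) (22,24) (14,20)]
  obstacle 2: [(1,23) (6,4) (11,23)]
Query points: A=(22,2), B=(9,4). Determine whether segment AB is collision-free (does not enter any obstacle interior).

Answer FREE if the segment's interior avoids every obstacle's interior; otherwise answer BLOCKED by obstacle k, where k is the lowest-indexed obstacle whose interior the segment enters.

FREE

Obstacle 1 [(13,14) (16,11) (24,16) (22,24) (14,20)]:
  edge (13,14)–(16,11): clear
  edge (16,11)–(24,16): clear
  edge (24,16)–(22,24): clear
  edge (22,24)–(14,20): clear
  edge (14,20)–(13,14): clear
  midpoint (31/2,3) outside
  → clear
Obstacle 2 [(1,23) (6,4) (11,23)]:
  edge (1,23)–(6,4): clear
  edge (6,4)–(11,23): clear
  edge (11,23)–(1,23): clear
  midpoint (31/2,3) outside
  → clear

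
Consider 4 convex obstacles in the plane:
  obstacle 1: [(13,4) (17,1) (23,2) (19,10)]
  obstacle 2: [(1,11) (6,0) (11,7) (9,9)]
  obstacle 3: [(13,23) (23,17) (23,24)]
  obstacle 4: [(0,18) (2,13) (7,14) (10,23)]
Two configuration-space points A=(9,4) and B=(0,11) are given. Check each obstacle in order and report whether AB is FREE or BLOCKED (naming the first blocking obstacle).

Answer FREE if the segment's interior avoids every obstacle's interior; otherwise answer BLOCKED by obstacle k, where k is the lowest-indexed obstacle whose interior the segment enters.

BLOCKED by obstacle 2

Obstacle 1 [(13,4) (17,1) (23,2) (19,10)]:
  edge (13,4)–(17,1): clear
  edge (17,1)–(23,2): clear
  edge (23,2)–(19,10): clear
  edge (19,10)–(13,4): clear
  midpoint (9/2,15/2) outside
  → clear
Obstacle 2 [(1,11) (6,0) (11,7) (9,9)]:
  edge (1,11)–(6,0): crosses AB
  edge (6,0)–(11,7): crosses AB
  edge (11,7)–(9,9): clear
  edge (9,9)–(1,11): clear
  → BLOCKED
Obstacle 3 [(13,23) (23,17) (23,24)]:
  edge (13,23)–(23,17): clear
  edge (23,17)–(23,24): clear
  edge (23,24)–(13,23): clear
  midpoint (9/2,15/2) outside
  → clear
Obstacle 4 [(0,18) (2,13) (7,14) (10,23)]:
  edge (0,18)–(2,13): clear
  edge (2,13)–(7,14): clear
  edge (7,14)–(10,23): clear
  edge (10,23)–(0,18): clear
  midpoint (9/2,15/2) outside
  → clear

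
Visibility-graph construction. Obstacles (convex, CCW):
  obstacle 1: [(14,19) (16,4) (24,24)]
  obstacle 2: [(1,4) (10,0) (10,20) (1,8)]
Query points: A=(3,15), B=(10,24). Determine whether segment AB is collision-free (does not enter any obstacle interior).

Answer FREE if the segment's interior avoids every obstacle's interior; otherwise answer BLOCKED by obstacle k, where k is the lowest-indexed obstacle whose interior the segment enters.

FREE

Obstacle 1 [(14,19) (16,4) (24,24)]:
  edge (14,19)–(16,4): clear
  edge (16,4)–(24,24): clear
  edge (24,24)–(14,19): clear
  midpoint (13/2,39/2) outside
  → clear
Obstacle 2 [(1,4) (10,0) (10,20) (1,8)]:
  edge (1,4)–(10,0): clear
  edge (10,0)–(10,20): clear
  edge (10,20)–(1,8): clear
  edge (1,8)–(1,4): clear
  midpoint (13/2,39/2) outside
  → clear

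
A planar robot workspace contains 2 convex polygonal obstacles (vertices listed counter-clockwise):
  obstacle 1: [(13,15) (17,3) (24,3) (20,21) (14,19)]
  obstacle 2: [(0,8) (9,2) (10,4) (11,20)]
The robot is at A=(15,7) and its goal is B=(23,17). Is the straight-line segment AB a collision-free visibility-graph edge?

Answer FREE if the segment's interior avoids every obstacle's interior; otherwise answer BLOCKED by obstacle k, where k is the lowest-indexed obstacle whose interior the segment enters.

BLOCKED by obstacle 1

Obstacle 1 [(13,15) (17,3) (24,3) (20,21) (14,19)]:
  edge (13,15)–(17,3): crosses AB
  edge (17,3)–(24,3): clear
  edge (24,3)–(20,21): crosses AB
  edge (20,21)–(14,19): clear
  edge (14,19)–(13,15): clear
  → BLOCKED
Obstacle 2 [(0,8) (9,2) (10,4) (11,20)]:
  edge (0,8)–(9,2): clear
  edge (9,2)–(10,4): clear
  edge (10,4)–(11,20): clear
  edge (11,20)–(0,8): clear
  midpoint (19,12) outside
  → clear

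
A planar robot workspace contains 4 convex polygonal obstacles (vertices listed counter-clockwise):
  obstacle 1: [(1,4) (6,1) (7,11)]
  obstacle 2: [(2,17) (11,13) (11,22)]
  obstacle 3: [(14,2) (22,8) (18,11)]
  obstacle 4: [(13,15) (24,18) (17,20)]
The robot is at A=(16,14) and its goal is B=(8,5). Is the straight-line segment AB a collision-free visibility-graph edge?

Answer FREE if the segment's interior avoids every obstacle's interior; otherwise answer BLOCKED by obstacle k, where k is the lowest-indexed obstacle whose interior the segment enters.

FREE

Obstacle 1 [(1,4) (6,1) (7,11)]:
  edge (1,4)–(6,1): clear
  edge (6,1)–(7,11): clear
  edge (7,11)–(1,4): clear
  midpoint (12,19/2) outside
  → clear
Obstacle 2 [(2,17) (11,13) (11,22)]:
  edge (2,17)–(11,13): clear
  edge (11,13)–(11,22): clear
  edge (11,22)–(2,17): clear
  midpoint (12,19/2) outside
  → clear
Obstacle 3 [(14,2) (22,8) (18,11)]:
  edge (14,2)–(22,8): clear
  edge (22,8)–(18,11): clear
  edge (18,11)–(14,2): clear
  midpoint (12,19/2) outside
  → clear
Obstacle 4 [(13,15) (24,18) (17,20)]:
  edge (13,15)–(24,18): clear
  edge (24,18)–(17,20): clear
  edge (17,20)–(13,15): clear
  midpoint (12,19/2) outside
  → clear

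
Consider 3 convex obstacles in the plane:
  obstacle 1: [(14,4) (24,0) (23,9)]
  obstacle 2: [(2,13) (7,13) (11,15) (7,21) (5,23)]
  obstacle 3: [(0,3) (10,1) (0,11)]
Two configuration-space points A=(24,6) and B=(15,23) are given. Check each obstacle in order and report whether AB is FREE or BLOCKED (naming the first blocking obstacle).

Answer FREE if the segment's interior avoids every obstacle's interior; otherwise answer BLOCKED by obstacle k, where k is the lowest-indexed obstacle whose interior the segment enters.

BLOCKED by obstacle 1

Obstacle 1 [(14,4) (24,0) (23,9)]:
  edge (14,4)–(24,0): clear
  edge (24,0)–(23,9): crosses AB
  edge (23,9)–(14,4): crosses AB
  → BLOCKED
Obstacle 2 [(2,13) (7,13) (11,15) (7,21) (5,23)]:
  edge (2,13)–(7,13): clear
  edge (7,13)–(11,15): clear
  edge (11,15)–(7,21): clear
  edge (7,21)–(5,23): clear
  edge (5,23)–(2,13): clear
  midpoint (39/2,29/2) outside
  → clear
Obstacle 3 [(0,3) (10,1) (0,11)]:
  edge (0,3)–(10,1): clear
  edge (10,1)–(0,11): clear
  edge (0,11)–(0,3): clear
  midpoint (39/2,29/2) outside
  → clear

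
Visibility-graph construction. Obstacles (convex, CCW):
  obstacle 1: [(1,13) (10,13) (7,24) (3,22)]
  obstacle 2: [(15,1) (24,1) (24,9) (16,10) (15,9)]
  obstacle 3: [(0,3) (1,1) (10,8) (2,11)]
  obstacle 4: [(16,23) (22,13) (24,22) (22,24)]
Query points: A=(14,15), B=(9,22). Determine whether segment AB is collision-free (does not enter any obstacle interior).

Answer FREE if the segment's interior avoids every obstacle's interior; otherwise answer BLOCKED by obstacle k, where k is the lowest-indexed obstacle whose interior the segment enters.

FREE

Obstacle 1 [(1,13) (10,13) (7,24) (3,22)]:
  edge (1,13)–(10,13): clear
  edge (10,13)–(7,24): clear
  edge (7,24)–(3,22): clear
  edge (3,22)–(1,13): clear
  midpoint (23/2,37/2) outside
  → clear
Obstacle 2 [(15,1) (24,1) (24,9) (16,10) (15,9)]:
  edge (15,1)–(24,1): clear
  edge (24,1)–(24,9): clear
  edge (24,9)–(16,10): clear
  edge (16,10)–(15,9): clear
  edge (15,9)–(15,1): clear
  midpoint (23/2,37/2) outside
  → clear
Obstacle 3 [(0,3) (1,1) (10,8) (2,11)]:
  edge (0,3)–(1,1): clear
  edge (1,1)–(10,8): clear
  edge (10,8)–(2,11): clear
  edge (2,11)–(0,3): clear
  midpoint (23/2,37/2) outside
  → clear
Obstacle 4 [(16,23) (22,13) (24,22) (22,24)]:
  edge (16,23)–(22,13): clear
  edge (22,13)–(24,22): clear
  edge (24,22)–(22,24): clear
  edge (22,24)–(16,23): clear
  midpoint (23/2,37/2) outside
  → clear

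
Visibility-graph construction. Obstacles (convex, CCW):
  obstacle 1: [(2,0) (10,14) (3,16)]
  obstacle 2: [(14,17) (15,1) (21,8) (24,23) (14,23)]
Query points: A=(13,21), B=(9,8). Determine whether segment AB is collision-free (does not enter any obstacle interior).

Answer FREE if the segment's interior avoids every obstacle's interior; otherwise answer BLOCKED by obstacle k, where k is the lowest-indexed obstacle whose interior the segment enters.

FREE

Obstacle 1 [(2,0) (10,14) (3,16)]:
  edge (2,0)–(10,14): clear
  edge (10,14)–(3,16): clear
  edge (3,16)–(2,0): clear
  midpoint (11,29/2) outside
  → clear
Obstacle 2 [(14,17) (15,1) (21,8) (24,23) (14,23)]:
  edge (14,17)–(15,1): clear
  edge (15,1)–(21,8): clear
  edge (21,8)–(24,23): clear
  edge (24,23)–(14,23): clear
  edge (14,23)–(14,17): clear
  midpoint (11,29/2) outside
  → clear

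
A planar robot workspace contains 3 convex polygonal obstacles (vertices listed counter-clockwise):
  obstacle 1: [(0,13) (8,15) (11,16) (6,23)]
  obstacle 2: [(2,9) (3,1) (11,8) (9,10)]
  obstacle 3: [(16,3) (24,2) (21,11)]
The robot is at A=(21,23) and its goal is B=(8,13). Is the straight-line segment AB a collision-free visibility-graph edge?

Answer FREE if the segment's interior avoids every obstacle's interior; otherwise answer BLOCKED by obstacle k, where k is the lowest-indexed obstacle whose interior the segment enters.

Obstacle 1 [(0,13) (8,15) (11,16) (6,23)]:
  edge (0,13)–(8,15): clear
  edge (8,15)–(11,16): clear
  edge (11,16)–(6,23): clear
  edge (6,23)–(0,13): clear
  midpoint (29/2,18) outside
  → clear
Obstacle 2 [(2,9) (3,1) (11,8) (9,10)]:
  edge (2,9)–(3,1): clear
  edge (3,1)–(11,8): clear
  edge (11,8)–(9,10): clear
  edge (9,10)–(2,9): clear
  midpoint (29/2,18) outside
  → clear
Obstacle 3 [(16,3) (24,2) (21,11)]:
  edge (16,3)–(24,2): clear
  edge (24,2)–(21,11): clear
  edge (21,11)–(16,3): clear
  midpoint (29/2,18) outside
  → clear

FREE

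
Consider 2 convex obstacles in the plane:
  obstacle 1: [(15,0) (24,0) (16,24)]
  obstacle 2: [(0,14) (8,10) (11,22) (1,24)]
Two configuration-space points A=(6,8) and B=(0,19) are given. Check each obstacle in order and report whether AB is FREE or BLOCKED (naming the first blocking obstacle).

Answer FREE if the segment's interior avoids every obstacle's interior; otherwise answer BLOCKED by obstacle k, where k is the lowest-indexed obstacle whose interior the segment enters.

BLOCKED by obstacle 2

Obstacle 1 [(15,0) (24,0) (16,24)]:
  edge (15,0)–(24,0): clear
  edge (24,0)–(16,24): clear
  edge (16,24)–(15,0): clear
  midpoint (3,27/2) outside
  → clear
Obstacle 2 [(0,14) (8,10) (11,22) (1,24)]:
  edge (0,14)–(8,10): crosses AB
  edge (8,10)–(11,22): clear
  edge (11,22)–(1,24): clear
  edge (1,24)–(0,14): crosses AB
  → BLOCKED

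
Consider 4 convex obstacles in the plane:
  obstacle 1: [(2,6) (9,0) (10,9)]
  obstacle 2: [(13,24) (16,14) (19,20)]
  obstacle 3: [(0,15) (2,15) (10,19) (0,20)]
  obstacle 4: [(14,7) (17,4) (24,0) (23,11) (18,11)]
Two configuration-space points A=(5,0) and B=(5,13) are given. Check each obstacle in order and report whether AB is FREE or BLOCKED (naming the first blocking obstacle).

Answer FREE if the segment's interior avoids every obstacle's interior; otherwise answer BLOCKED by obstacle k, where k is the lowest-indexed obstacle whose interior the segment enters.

Obstacle 1 [(2,6) (9,0) (10,9)]:
  edge (2,6)–(9,0): crosses AB
  edge (9,0)–(10,9): clear
  edge (10,9)–(2,6): crosses AB
  → BLOCKED
Obstacle 2 [(13,24) (16,14) (19,20)]:
  edge (13,24)–(16,14): clear
  edge (16,14)–(19,20): clear
  edge (19,20)–(13,24): clear
  midpoint (5,13/2) outside
  → clear
Obstacle 3 [(0,15) (2,15) (10,19) (0,20)]:
  edge (0,15)–(2,15): clear
  edge (2,15)–(10,19): clear
  edge (10,19)–(0,20): clear
  edge (0,20)–(0,15): clear
  midpoint (5,13/2) outside
  → clear
Obstacle 4 [(14,7) (17,4) (24,0) (23,11) (18,11)]:
  edge (14,7)–(17,4): clear
  edge (17,4)–(24,0): clear
  edge (24,0)–(23,11): clear
  edge (23,11)–(18,11): clear
  edge (18,11)–(14,7): clear
  midpoint (5,13/2) outside
  → clear

BLOCKED by obstacle 1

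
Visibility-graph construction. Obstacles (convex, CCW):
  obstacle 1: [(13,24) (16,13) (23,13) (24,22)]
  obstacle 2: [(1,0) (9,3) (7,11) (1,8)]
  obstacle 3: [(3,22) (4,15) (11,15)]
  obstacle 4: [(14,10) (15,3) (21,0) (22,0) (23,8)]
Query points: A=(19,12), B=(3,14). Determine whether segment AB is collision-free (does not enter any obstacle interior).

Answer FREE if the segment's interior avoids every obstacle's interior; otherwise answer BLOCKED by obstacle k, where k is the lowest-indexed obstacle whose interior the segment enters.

FREE

Obstacle 1 [(13,24) (16,13) (23,13) (24,22)]:
  edge (13,24)–(16,13): clear
  edge (16,13)–(23,13): clear
  edge (23,13)–(24,22): clear
  edge (24,22)–(13,24): clear
  midpoint (11,13) outside
  → clear
Obstacle 2 [(1,0) (9,3) (7,11) (1,8)]:
  edge (1,0)–(9,3): clear
  edge (9,3)–(7,11): clear
  edge (7,11)–(1,8): clear
  edge (1,8)–(1,0): clear
  midpoint (11,13) outside
  → clear
Obstacle 3 [(3,22) (4,15) (11,15)]:
  edge (3,22)–(4,15): clear
  edge (4,15)–(11,15): clear
  edge (11,15)–(3,22): clear
  midpoint (11,13) outside
  → clear
Obstacle 4 [(14,10) (15,3) (21,0) (22,0) (23,8)]:
  edge (14,10)–(15,3): clear
  edge (15,3)–(21,0): clear
  edge (21,0)–(22,0): clear
  edge (22,0)–(23,8): clear
  edge (23,8)–(14,10): clear
  midpoint (11,13) outside
  → clear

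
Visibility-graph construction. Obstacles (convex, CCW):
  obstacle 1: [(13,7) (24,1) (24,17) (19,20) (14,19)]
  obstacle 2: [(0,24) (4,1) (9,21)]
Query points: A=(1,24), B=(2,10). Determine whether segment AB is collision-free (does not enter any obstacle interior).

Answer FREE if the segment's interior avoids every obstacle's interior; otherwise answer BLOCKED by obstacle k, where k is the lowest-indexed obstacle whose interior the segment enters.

Obstacle 1 [(13,7) (24,1) (24,17) (19,20) (14,19)]:
  edge (13,7)–(24,1): clear
  edge (24,1)–(24,17): clear
  edge (24,17)–(19,20): clear
  edge (19,20)–(14,19): clear
  edge (14,19)–(13,7): clear
  midpoint (3/2,17) outside
  → clear
Obstacle 2 [(0,24) (4,1) (9,21)]:
  edge (0,24)–(4,1): crosses AB
  edge (4,1)–(9,21): clear
  edge (9,21)–(0,24): crosses AB
  → BLOCKED

BLOCKED by obstacle 2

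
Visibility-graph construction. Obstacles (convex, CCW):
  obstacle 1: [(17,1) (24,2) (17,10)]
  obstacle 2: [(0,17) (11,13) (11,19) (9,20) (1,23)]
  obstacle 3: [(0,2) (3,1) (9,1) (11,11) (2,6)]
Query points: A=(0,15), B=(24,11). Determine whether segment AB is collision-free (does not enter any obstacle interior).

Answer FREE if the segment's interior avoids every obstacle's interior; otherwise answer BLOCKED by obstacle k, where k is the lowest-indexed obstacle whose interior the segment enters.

Obstacle 1 [(17,1) (24,2) (17,10)]:
  edge (17,1)–(24,2): clear
  edge (24,2)–(17,10): clear
  edge (17,10)–(17,1): clear
  midpoint (12,13) outside
  → clear
Obstacle 2 [(0,17) (11,13) (11,19) (9,20) (1,23)]:
  edge (0,17)–(11,13): crosses AB
  edge (11,13)–(11,19): crosses AB
  edge (11,19)–(9,20): clear
  edge (9,20)–(1,23): clear
  edge (1,23)–(0,17): clear
  → BLOCKED
Obstacle 3 [(0,2) (3,1) (9,1) (11,11) (2,6)]:
  edge (0,2)–(3,1): clear
  edge (3,1)–(9,1): clear
  edge (9,1)–(11,11): clear
  edge (11,11)–(2,6): clear
  edge (2,6)–(0,2): clear
  midpoint (12,13) outside
  → clear

BLOCKED by obstacle 2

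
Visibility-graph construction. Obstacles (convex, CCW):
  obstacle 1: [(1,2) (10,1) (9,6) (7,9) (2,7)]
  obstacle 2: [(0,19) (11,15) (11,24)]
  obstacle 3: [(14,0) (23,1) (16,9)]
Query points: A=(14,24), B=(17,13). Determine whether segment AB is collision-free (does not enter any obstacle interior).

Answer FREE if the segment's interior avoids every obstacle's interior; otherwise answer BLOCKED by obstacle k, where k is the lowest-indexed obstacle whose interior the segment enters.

Obstacle 1 [(1,2) (10,1) (9,6) (7,9) (2,7)]:
  edge (1,2)–(10,1): clear
  edge (10,1)–(9,6): clear
  edge (9,6)–(7,9): clear
  edge (7,9)–(2,7): clear
  edge (2,7)–(1,2): clear
  midpoint (31/2,37/2) outside
  → clear
Obstacle 2 [(0,19) (11,15) (11,24)]:
  edge (0,19)–(11,15): clear
  edge (11,15)–(11,24): clear
  edge (11,24)–(0,19): clear
  midpoint (31/2,37/2) outside
  → clear
Obstacle 3 [(14,0) (23,1) (16,9)]:
  edge (14,0)–(23,1): clear
  edge (23,1)–(16,9): clear
  edge (16,9)–(14,0): clear
  midpoint (31/2,37/2) outside
  → clear

FREE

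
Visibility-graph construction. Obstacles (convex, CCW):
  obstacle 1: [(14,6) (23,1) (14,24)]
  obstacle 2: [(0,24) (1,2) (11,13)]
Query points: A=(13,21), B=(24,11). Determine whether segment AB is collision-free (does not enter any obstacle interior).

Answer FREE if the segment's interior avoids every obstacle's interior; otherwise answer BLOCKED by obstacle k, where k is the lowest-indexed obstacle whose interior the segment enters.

BLOCKED by obstacle 1

Obstacle 1 [(14,6) (23,1) (14,24)]:
  edge (14,6)–(23,1): clear
  edge (23,1)–(14,24): crosses AB
  edge (14,24)–(14,6): crosses AB
  → BLOCKED
Obstacle 2 [(0,24) (1,2) (11,13)]:
  edge (0,24)–(1,2): clear
  edge (1,2)–(11,13): clear
  edge (11,13)–(0,24): clear
  midpoint (37/2,16) outside
  → clear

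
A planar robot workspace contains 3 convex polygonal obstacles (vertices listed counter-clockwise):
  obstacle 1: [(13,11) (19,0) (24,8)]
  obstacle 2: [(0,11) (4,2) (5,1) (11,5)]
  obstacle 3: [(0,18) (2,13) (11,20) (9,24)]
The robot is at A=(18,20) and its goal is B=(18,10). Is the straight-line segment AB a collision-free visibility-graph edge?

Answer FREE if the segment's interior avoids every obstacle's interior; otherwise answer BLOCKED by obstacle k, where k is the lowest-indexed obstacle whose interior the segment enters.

FREE

Obstacle 1 [(13,11) (19,0) (24,8)]:
  edge (13,11)–(19,0): clear
  edge (19,0)–(24,8): clear
  edge (24,8)–(13,11): clear
  midpoint (18,15) outside
  → clear
Obstacle 2 [(0,11) (4,2) (5,1) (11,5)]:
  edge (0,11)–(4,2): clear
  edge (4,2)–(5,1): clear
  edge (5,1)–(11,5): clear
  edge (11,5)–(0,11): clear
  midpoint (18,15) outside
  → clear
Obstacle 3 [(0,18) (2,13) (11,20) (9,24)]:
  edge (0,18)–(2,13): clear
  edge (2,13)–(11,20): clear
  edge (11,20)–(9,24): clear
  edge (9,24)–(0,18): clear
  midpoint (18,15) outside
  → clear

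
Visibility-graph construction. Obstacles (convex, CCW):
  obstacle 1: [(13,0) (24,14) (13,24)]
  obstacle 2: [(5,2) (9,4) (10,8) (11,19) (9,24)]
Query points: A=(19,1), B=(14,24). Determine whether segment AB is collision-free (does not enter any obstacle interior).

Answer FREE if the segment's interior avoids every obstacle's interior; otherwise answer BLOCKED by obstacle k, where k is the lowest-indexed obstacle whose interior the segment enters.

Obstacle 1 [(13,0) (24,14) (13,24)]:
  edge (13,0)–(24,14): crosses AB
  edge (24,14)–(13,24): crosses AB
  edge (13,24)–(13,0): clear
  → BLOCKED
Obstacle 2 [(5,2) (9,4) (10,8) (11,19) (9,24)]:
  edge (5,2)–(9,4): clear
  edge (9,4)–(10,8): clear
  edge (10,8)–(11,19): clear
  edge (11,19)–(9,24): clear
  edge (9,24)–(5,2): clear
  midpoint (33/2,25/2) outside
  → clear

BLOCKED by obstacle 1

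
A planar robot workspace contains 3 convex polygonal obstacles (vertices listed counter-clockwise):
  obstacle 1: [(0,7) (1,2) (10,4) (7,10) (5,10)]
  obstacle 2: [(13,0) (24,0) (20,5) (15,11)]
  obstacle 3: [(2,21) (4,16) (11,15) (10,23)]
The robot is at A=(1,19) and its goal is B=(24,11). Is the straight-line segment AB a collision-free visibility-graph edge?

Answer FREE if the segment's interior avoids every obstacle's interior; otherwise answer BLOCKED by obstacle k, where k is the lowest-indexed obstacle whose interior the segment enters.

BLOCKED by obstacle 3

Obstacle 1 [(0,7) (1,2) (10,4) (7,10) (5,10)]:
  edge (0,7)–(1,2): clear
  edge (1,2)–(10,4): clear
  edge (10,4)–(7,10): clear
  edge (7,10)–(5,10): clear
  edge (5,10)–(0,7): clear
  midpoint (25/2,15) outside
  → clear
Obstacle 2 [(13,0) (24,0) (20,5) (15,11)]:
  edge (13,0)–(24,0): clear
  edge (24,0)–(20,5): clear
  edge (20,5)–(15,11): clear
  edge (15,11)–(13,0): clear
  midpoint (25/2,15) outside
  → clear
Obstacle 3 [(2,21) (4,16) (11,15) (10,23)]:
  edge (2,21)–(4,16): crosses AB
  edge (4,16)–(11,15): clear
  edge (11,15)–(10,23): crosses AB
  edge (10,23)–(2,21): clear
  → BLOCKED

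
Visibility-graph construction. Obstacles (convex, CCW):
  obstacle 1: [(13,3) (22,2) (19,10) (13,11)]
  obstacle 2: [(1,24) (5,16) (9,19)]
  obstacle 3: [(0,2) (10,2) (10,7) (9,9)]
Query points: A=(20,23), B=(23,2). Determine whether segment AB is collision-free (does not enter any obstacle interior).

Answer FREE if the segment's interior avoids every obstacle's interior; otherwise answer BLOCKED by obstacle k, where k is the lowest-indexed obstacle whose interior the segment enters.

FREE

Obstacle 1 [(13,3) (22,2) (19,10) (13,11)]:
  edge (13,3)–(22,2): clear
  edge (22,2)–(19,10): clear
  edge (19,10)–(13,11): clear
  edge (13,11)–(13,3): clear
  midpoint (43/2,25/2) outside
  → clear
Obstacle 2 [(1,24) (5,16) (9,19)]:
  edge (1,24)–(5,16): clear
  edge (5,16)–(9,19): clear
  edge (9,19)–(1,24): clear
  midpoint (43/2,25/2) outside
  → clear
Obstacle 3 [(0,2) (10,2) (10,7) (9,9)]:
  edge (0,2)–(10,2): clear
  edge (10,2)–(10,7): clear
  edge (10,7)–(9,9): clear
  edge (9,9)–(0,2): clear
  midpoint (43/2,25/2) outside
  → clear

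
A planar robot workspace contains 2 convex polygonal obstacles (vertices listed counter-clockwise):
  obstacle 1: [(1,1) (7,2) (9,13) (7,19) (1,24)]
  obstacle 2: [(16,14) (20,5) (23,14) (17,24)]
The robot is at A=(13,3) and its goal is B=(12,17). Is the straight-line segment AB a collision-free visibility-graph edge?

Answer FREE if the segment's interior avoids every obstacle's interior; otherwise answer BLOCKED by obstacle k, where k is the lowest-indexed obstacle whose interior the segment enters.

FREE

Obstacle 1 [(1,1) (7,2) (9,13) (7,19) (1,24)]:
  edge (1,1)–(7,2): clear
  edge (7,2)–(9,13): clear
  edge (9,13)–(7,19): clear
  edge (7,19)–(1,24): clear
  edge (1,24)–(1,1): clear
  midpoint (25/2,10) outside
  → clear
Obstacle 2 [(16,14) (20,5) (23,14) (17,24)]:
  edge (16,14)–(20,5): clear
  edge (20,5)–(23,14): clear
  edge (23,14)–(17,24): clear
  edge (17,24)–(16,14): clear
  midpoint (25/2,10) outside
  → clear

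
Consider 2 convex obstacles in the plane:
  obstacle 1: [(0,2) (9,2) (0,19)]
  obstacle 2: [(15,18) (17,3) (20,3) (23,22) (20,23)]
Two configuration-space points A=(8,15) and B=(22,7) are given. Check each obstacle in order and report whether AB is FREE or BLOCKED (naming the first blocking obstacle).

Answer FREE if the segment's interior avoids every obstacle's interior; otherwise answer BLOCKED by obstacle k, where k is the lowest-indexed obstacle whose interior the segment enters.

BLOCKED by obstacle 2

Obstacle 1 [(0,2) (9,2) (0,19)]:
  edge (0,2)–(9,2): clear
  edge (9,2)–(0,19): clear
  edge (0,19)–(0,2): clear
  midpoint (15,11) outside
  → clear
Obstacle 2 [(15,18) (17,3) (20,3) (23,22) (20,23)]:
  edge (15,18)–(17,3): crosses AB
  edge (17,3)–(20,3): clear
  edge (20,3)–(23,22): crosses AB
  edge (23,22)–(20,23): clear
  edge (20,23)–(15,18): clear
  → BLOCKED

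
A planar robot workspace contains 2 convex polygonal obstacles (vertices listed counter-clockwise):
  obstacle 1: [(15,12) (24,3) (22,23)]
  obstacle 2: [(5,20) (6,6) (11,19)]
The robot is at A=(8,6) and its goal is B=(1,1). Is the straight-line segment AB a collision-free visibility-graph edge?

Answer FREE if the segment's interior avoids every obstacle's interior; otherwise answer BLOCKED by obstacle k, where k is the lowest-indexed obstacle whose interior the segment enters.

Obstacle 1 [(15,12) (24,3) (22,23)]:
  edge (15,12)–(24,3): clear
  edge (24,3)–(22,23): clear
  edge (22,23)–(15,12): clear
  midpoint (9/2,7/2) outside
  → clear
Obstacle 2 [(5,20) (6,6) (11,19)]:
  edge (5,20)–(6,6): clear
  edge (6,6)–(11,19): clear
  edge (11,19)–(5,20): clear
  midpoint (9/2,7/2) outside
  → clear

FREE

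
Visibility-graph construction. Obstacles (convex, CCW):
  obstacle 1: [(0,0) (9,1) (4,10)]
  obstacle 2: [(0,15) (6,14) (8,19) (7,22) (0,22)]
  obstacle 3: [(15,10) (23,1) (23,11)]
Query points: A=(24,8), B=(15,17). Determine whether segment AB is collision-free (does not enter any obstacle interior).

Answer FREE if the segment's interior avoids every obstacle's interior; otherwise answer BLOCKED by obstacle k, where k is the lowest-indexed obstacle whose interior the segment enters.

BLOCKED by obstacle 3

Obstacle 1 [(0,0) (9,1) (4,10)]:
  edge (0,0)–(9,1): clear
  edge (9,1)–(4,10): clear
  edge (4,10)–(0,0): clear
  midpoint (39/2,25/2) outside
  → clear
Obstacle 2 [(0,15) (6,14) (8,19) (7,22) (0,22)]:
  edge (0,15)–(6,14): clear
  edge (6,14)–(8,19): clear
  edge (8,19)–(7,22): clear
  edge (7,22)–(0,22): clear
  edge (0,22)–(0,15): clear
  midpoint (39/2,25/2) outside
  → clear
Obstacle 3 [(15,10) (23,1) (23,11)]:
  edge (15,10)–(23,1): clear
  edge (23,1)–(23,11): crosses AB
  edge (23,11)–(15,10): crosses AB
  → BLOCKED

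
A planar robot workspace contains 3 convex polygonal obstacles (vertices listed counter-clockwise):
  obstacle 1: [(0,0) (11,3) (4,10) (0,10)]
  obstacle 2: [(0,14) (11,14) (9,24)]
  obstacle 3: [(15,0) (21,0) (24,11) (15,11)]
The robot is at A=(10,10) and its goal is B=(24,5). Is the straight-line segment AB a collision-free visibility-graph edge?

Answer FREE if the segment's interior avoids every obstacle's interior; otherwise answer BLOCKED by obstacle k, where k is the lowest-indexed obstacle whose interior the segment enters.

BLOCKED by obstacle 3

Obstacle 1 [(0,0) (11,3) (4,10) (0,10)]:
  edge (0,0)–(11,3): clear
  edge (11,3)–(4,10): clear
  edge (4,10)–(0,10): clear
  edge (0,10)–(0,0): clear
  midpoint (17,15/2) outside
  → clear
Obstacle 2 [(0,14) (11,14) (9,24)]:
  edge (0,14)–(11,14): clear
  edge (11,14)–(9,24): clear
  edge (9,24)–(0,14): clear
  midpoint (17,15/2) outside
  → clear
Obstacle 3 [(15,0) (21,0) (24,11) (15,11)]:
  edge (15,0)–(21,0): clear
  edge (21,0)–(24,11): crosses AB
  edge (24,11)–(15,11): clear
  edge (15,11)–(15,0): crosses AB
  → BLOCKED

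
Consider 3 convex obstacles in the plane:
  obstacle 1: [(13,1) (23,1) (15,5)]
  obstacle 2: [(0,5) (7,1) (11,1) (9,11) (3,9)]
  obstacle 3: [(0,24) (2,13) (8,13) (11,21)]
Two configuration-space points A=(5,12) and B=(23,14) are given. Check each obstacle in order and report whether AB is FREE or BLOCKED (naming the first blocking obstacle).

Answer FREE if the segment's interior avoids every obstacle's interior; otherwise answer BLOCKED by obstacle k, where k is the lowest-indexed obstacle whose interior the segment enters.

Obstacle 1 [(13,1) (23,1) (15,5)]:
  edge (13,1)–(23,1): clear
  edge (23,1)–(15,5): clear
  edge (15,5)–(13,1): clear
  midpoint (14,13) outside
  → clear
Obstacle 2 [(0,5) (7,1) (11,1) (9,11) (3,9)]:
  edge (0,5)–(7,1): clear
  edge (7,1)–(11,1): clear
  edge (11,1)–(9,11): clear
  edge (9,11)–(3,9): clear
  edge (3,9)–(0,5): clear
  midpoint (14,13) outside
  → clear
Obstacle 3 [(0,24) (2,13) (8,13) (11,21)]:
  edge (0,24)–(2,13): clear
  edge (2,13)–(8,13): clear
  edge (8,13)–(11,21): clear
  edge (11,21)–(0,24): clear
  midpoint (14,13) outside
  → clear

FREE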